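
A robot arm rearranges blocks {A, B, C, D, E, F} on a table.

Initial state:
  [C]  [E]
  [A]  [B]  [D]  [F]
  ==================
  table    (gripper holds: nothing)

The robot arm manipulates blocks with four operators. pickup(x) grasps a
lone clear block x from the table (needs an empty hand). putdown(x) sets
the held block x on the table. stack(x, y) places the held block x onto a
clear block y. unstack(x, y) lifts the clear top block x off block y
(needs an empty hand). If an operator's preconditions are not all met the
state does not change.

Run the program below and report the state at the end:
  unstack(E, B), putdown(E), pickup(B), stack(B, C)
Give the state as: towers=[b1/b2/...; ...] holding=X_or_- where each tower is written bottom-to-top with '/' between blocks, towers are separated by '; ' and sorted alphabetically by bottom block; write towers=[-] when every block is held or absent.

towers=[A/C/B; D; E; F] holding=-

step 1 (unstack(E, B)): towers=[A/C; B; D; F] holding=E
step 2 (putdown(E)): towers=[A/C; B; D; E; F] holding=-
step 3 (pickup(B)): towers=[A/C; D; E; F] holding=B
step 4 (stack(B, C)): towers=[A/C/B; D; E; F] holding=-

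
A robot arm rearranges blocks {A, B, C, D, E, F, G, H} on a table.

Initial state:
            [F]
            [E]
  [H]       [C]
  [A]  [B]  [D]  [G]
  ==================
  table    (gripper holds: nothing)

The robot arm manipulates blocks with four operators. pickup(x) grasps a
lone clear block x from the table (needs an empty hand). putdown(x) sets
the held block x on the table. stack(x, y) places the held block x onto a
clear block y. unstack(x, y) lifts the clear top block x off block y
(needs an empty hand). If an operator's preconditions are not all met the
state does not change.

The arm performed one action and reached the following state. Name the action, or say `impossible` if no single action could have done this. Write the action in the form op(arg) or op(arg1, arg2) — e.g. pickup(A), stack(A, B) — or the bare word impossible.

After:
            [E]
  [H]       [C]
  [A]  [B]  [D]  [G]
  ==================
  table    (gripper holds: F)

unstack(F, E)

target: towers=[A/H; B; D/C/E; G] holding=F
         pickup(G) → towers=[A/H; B; D/C/E/F] holding=G
     unstack(H, A) → towers=[A; B; D/C/E/F; G] holding=H
         pickup(B) → towers=[A/H; D/C/E/F; G] holding=B
     unstack(F, E) → towers=[A/H; B; D/C/E; G] holding=F  ← match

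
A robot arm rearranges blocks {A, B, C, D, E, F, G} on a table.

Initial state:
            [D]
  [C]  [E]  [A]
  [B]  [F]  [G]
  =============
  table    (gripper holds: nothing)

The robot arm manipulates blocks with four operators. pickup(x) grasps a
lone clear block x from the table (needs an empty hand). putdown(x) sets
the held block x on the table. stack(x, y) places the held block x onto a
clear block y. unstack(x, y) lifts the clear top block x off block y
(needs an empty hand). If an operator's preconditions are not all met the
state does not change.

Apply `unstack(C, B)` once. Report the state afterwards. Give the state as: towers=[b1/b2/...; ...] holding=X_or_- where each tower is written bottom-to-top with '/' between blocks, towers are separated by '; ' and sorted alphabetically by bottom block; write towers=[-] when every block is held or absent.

before: towers=[B/C; F/E; G/A/D] holding=-
pre[unstack(C, B)]: on(C,B) ✓, clear(C) ✓, handempty ✓
all met → apply unstack(C, B)
after:  towers=[B; F/E; G/A/D] holding=C

towers=[B; F/E; G/A/D] holding=C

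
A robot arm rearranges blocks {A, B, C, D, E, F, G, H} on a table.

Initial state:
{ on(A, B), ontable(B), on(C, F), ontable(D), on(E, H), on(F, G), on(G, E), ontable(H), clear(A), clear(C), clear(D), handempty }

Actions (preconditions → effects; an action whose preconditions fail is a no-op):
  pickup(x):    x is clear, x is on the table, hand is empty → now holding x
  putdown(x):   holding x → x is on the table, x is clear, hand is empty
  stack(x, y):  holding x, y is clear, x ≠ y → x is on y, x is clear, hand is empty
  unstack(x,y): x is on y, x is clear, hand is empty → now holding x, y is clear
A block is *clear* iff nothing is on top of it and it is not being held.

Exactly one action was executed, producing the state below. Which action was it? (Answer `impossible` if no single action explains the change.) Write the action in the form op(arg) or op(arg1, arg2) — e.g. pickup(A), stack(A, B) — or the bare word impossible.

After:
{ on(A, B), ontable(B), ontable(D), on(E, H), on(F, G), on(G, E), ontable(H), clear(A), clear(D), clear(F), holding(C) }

target: towers=[B/A; D; H/E/G/F] holding=C
     unstack(A, B) → towers=[B; D; H/E/G/F/C] holding=A
         pickup(D) → towers=[B/A; H/E/G/F/C] holding=D
     unstack(C, F) → towers=[B/A; D; H/E/G/F] holding=C  ← match

unstack(C, F)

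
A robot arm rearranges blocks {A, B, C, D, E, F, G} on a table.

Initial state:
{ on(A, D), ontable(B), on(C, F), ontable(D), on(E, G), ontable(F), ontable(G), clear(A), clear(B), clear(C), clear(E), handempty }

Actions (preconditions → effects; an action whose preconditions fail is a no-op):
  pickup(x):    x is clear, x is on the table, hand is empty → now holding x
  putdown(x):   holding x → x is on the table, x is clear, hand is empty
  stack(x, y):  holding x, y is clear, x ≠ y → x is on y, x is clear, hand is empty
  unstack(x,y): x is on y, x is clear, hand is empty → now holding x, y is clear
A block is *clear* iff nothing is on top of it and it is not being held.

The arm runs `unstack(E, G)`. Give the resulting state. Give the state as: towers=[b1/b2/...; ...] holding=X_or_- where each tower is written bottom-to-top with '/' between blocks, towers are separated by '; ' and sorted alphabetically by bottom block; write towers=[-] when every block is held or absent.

before: towers=[B; D/A; F/C; G/E] holding=-
pre[unstack(E, G)]: on(E,G) ✓, clear(E) ✓, handempty ✓
all met → apply unstack(E, G)
after:  towers=[B; D/A; F/C; G] holding=E

towers=[B; D/A; F/C; G] holding=E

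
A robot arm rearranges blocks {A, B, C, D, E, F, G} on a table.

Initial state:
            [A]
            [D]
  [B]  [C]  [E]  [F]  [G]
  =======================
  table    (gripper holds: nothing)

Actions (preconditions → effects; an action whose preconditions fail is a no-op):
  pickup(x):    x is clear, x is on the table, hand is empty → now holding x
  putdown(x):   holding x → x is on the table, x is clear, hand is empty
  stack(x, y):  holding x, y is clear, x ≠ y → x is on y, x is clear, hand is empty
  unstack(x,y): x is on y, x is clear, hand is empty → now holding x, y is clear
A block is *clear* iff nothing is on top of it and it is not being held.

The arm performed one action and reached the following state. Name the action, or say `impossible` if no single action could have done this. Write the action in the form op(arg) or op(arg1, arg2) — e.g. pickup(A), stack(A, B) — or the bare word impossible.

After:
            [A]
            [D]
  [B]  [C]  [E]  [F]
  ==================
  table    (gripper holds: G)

pickup(G)

target: towers=[B; C; E/D/A; F] holding=G
         pickup(B) → towers=[C; E/D/A; F; G] holding=B
         pickup(F) → towers=[B; C; E/D/A; G] holding=F
         pickup(G) → towers=[B; C; E/D/A; F] holding=G  ← match
     unstack(A, D) → towers=[B; C; E/D; F; G] holding=A
         pickup(C) → towers=[B; E/D/A; F; G] holding=C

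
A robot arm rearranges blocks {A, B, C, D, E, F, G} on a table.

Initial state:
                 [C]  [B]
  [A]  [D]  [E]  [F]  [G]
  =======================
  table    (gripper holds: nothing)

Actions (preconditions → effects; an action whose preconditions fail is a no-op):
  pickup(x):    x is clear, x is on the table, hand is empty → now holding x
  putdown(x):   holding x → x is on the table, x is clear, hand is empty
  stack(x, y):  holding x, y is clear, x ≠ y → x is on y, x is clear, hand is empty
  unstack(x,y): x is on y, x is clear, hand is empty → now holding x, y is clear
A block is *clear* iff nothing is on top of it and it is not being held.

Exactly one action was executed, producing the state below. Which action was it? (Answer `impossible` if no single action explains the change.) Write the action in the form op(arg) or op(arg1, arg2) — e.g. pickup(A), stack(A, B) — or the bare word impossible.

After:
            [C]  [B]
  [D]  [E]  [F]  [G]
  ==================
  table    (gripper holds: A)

target: towers=[D; E; F/C; G/B] holding=A
     unstack(B, G) → towers=[A; D; E; F/C; G] holding=B
         pickup(D) → towers=[A; E; F/C; G/B] holding=D
         pickup(A) → towers=[D; E; F/C; G/B] holding=A  ← match
         pickup(E) → towers=[A; D; F/C; G/B] holding=E
     unstack(C, F) → towers=[A; D; E; F; G/B] holding=C

pickup(A)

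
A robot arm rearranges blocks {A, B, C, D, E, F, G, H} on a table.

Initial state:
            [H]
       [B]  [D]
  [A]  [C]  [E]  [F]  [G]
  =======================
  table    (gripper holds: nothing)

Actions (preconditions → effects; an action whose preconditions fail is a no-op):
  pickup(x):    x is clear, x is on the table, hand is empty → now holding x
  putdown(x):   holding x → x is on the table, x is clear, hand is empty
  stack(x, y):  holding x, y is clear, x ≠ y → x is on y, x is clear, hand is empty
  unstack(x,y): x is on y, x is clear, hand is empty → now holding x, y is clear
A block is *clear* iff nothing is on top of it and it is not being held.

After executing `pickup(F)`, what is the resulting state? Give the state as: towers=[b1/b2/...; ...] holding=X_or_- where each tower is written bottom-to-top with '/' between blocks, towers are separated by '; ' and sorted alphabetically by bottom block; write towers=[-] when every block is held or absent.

towers=[A; C/B; E/D/H; G] holding=F

before: towers=[A; C/B; E/D/H; F; G] holding=-
pre[pickup(F)]: clear(F) ok, ontable(F) ok, handempty ok
all met → apply pickup(F)
after:  towers=[A; C/B; E/D/H; G] holding=F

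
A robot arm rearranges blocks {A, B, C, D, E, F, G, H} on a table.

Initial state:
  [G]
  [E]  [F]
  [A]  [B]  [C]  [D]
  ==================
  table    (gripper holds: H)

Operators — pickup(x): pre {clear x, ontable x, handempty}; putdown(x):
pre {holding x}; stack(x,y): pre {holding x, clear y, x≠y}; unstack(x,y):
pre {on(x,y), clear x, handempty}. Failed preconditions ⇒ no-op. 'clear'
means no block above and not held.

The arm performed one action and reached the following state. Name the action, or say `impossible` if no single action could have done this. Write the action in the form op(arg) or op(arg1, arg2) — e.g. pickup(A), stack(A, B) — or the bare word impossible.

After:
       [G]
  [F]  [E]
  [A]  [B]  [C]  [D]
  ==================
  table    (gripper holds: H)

impossible

target: towers=[A/F; B/E/G; C; D] holding=H
        putdown(H) → towers=[A/E/G; B/F; C; D; H] holding=-
       stack(H, G) → towers=[A/E/G/H; B/F; C; D] holding=-
       stack(H, F) → towers=[A/E/G; B/F/H; C; D] holding=-
       stack(H, D) → towers=[A/E/G; B/F; C; D/H] holding=-
       stack(H, C) → towers=[A/E/G; B/F; C/H; D] holding=-
none of the 5 applicable actions match → impossible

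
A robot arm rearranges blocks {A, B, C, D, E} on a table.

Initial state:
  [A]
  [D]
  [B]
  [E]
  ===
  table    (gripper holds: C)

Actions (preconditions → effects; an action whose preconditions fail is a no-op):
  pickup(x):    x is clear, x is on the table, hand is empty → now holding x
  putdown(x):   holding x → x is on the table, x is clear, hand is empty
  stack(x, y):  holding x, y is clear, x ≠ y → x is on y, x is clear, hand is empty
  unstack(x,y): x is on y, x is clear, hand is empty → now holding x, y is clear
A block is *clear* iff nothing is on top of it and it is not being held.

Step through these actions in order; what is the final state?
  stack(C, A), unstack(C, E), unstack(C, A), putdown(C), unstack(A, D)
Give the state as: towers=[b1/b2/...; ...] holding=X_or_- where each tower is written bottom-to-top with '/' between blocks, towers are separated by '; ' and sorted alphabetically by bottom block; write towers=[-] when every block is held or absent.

step 1 (stack(C, A)): towers=[E/B/D/A/C] holding=-
step 2 (unstack(C, E)) [no-op]: towers=[E/B/D/A/C] holding=-
step 3 (unstack(C, A)): towers=[E/B/D/A] holding=C
step 4 (putdown(C)): towers=[C; E/B/D/A] holding=-
step 5 (unstack(A, D)): towers=[C; E/B/D] holding=A

towers=[C; E/B/D] holding=A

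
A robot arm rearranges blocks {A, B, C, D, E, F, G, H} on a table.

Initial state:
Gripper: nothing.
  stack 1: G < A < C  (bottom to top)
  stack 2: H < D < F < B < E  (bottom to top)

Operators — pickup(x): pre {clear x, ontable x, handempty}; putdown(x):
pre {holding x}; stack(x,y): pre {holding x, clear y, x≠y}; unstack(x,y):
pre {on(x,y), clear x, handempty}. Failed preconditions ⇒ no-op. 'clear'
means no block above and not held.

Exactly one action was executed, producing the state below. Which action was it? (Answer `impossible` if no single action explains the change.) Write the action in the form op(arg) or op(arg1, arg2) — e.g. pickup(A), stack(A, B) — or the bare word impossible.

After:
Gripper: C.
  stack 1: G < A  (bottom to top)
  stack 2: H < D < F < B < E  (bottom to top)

unstack(C, A)

target: towers=[G/A; H/D/F/B/E] holding=C
     unstack(E, B) → towers=[G/A/C; H/D/F/B] holding=E
     unstack(C, A) → towers=[G/A; H/D/F/B/E] holding=C  ← match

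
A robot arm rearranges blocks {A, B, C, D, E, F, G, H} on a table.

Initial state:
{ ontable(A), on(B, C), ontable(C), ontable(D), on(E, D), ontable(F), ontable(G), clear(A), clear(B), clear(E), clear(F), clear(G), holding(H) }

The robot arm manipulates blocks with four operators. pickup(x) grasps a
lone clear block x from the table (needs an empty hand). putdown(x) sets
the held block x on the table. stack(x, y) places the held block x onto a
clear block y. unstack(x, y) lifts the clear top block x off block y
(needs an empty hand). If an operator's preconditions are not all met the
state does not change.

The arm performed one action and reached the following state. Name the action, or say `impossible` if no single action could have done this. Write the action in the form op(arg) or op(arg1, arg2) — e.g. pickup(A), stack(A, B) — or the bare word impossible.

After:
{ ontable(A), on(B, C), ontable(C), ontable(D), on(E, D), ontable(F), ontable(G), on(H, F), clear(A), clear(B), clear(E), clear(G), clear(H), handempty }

target: towers=[A; C/B; D/E; F/H; G] holding=-
        putdown(H) → towers=[A; C/B; D/E; F; G; H] holding=-
       stack(H, G) → towers=[A; C/B; D/E; F; G/H] holding=-
       stack(H, A) → towers=[A/H; C/B; D/E; F; G] holding=-
       stack(H, E) → towers=[A; C/B; D/E/H; F; G] holding=-
       stack(H, B) → towers=[A; C/B/H; D/E; F; G] holding=-
       stack(H, F) → towers=[A; C/B; D/E; F/H; G] holding=-  ← match

stack(H, F)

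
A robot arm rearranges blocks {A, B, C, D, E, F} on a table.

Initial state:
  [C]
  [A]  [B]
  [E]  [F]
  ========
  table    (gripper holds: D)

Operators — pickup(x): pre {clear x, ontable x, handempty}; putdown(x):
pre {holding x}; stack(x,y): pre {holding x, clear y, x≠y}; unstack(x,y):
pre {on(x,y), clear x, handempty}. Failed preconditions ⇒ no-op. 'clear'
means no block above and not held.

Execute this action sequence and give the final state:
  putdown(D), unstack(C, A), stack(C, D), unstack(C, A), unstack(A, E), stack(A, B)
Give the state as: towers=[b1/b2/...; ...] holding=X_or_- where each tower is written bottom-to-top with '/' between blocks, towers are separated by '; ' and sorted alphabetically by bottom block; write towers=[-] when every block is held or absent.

towers=[D/C; E; F/B/A] holding=-

step 1 (putdown(D)): towers=[D; E/A/C; F/B] holding=-
step 2 (unstack(C, A)): towers=[D; E/A; F/B] holding=C
step 3 (stack(C, D)): towers=[D/C; E/A; F/B] holding=-
step 4 (unstack(C, A)) [no-op]: towers=[D/C; E/A; F/B] holding=-
step 5 (unstack(A, E)): towers=[D/C; E; F/B] holding=A
step 6 (stack(A, B)): towers=[D/C; E; F/B/A] holding=-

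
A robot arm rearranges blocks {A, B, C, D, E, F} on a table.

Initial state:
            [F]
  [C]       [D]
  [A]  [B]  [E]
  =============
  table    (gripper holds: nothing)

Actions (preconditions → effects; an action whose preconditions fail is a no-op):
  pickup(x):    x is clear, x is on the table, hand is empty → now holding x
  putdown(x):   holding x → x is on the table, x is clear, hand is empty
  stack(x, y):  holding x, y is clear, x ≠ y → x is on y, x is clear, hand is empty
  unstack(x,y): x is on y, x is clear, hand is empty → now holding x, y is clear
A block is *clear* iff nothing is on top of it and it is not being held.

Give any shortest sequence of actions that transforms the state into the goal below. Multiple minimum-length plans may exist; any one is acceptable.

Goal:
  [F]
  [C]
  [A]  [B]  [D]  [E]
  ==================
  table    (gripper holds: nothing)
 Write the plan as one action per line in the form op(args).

step 1 (unstack(F, D)): towers=[A/C; B; E/D] holding=F
step 2 (stack(F, C)): towers=[A/C/F; B; E/D] holding=-
step 3 (unstack(D, E)): towers=[A/C/F; B; E] holding=D
step 4 (putdown(D)): towers=[A/C/F; B; D; E] holding=-
goal check: towers=[A/C/F; B; D; E] holding=- — reached (length 4, optimal by BFS)

unstack(F, D)
stack(F, C)
unstack(D, E)
putdown(D)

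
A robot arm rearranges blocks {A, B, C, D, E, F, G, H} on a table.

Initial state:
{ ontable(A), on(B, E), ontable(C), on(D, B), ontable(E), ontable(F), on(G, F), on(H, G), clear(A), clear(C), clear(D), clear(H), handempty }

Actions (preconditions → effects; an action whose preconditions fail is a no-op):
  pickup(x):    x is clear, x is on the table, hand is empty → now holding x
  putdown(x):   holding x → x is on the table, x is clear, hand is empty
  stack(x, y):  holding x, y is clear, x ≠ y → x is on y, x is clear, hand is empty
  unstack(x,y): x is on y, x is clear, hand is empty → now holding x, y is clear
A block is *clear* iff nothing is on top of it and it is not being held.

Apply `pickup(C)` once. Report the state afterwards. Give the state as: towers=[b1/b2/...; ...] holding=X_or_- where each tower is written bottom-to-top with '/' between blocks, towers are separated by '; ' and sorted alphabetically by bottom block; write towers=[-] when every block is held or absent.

before: towers=[A; C; E/B/D; F/G/H] holding=-
pre[pickup(C)]: clear(C) ok, ontable(C) ok, handempty ok
all met → apply pickup(C)
after:  towers=[A; E/B/D; F/G/H] holding=C

towers=[A; E/B/D; F/G/H] holding=C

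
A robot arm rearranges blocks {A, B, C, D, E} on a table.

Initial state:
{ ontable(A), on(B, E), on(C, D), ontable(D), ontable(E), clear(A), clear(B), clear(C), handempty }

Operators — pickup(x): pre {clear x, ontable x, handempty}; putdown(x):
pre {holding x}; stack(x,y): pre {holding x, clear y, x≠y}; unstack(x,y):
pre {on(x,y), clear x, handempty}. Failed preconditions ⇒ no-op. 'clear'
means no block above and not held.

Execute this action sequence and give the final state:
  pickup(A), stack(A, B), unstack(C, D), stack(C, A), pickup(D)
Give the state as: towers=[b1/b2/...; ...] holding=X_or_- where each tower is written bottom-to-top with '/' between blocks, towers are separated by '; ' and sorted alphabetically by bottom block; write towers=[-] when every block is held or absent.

step 1 (pickup(A)): towers=[D/C; E/B] holding=A
step 2 (stack(A, B)): towers=[D/C; E/B/A] holding=-
step 3 (unstack(C, D)): towers=[D; E/B/A] holding=C
step 4 (stack(C, A)): towers=[D; E/B/A/C] holding=-
step 5 (pickup(D)): towers=[E/B/A/C] holding=D

towers=[E/B/A/C] holding=D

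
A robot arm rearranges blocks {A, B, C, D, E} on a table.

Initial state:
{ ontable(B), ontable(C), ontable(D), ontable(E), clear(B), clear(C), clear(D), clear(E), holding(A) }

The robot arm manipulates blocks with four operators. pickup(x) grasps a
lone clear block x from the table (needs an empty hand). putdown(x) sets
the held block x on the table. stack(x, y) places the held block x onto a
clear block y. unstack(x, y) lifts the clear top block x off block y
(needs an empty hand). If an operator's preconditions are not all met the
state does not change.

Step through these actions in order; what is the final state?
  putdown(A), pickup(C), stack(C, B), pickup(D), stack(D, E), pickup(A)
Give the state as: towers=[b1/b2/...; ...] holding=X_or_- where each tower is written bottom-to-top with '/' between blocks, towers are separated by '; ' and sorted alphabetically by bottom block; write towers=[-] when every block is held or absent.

towers=[B/C; E/D] holding=A

step 1 (putdown(A)): towers=[A; B; C; D; E] holding=-
step 2 (pickup(C)): towers=[A; B; D; E] holding=C
step 3 (stack(C, B)): towers=[A; B/C; D; E] holding=-
step 4 (pickup(D)): towers=[A; B/C; E] holding=D
step 5 (stack(D, E)): towers=[A; B/C; E/D] holding=-
step 6 (pickup(A)): towers=[B/C; E/D] holding=A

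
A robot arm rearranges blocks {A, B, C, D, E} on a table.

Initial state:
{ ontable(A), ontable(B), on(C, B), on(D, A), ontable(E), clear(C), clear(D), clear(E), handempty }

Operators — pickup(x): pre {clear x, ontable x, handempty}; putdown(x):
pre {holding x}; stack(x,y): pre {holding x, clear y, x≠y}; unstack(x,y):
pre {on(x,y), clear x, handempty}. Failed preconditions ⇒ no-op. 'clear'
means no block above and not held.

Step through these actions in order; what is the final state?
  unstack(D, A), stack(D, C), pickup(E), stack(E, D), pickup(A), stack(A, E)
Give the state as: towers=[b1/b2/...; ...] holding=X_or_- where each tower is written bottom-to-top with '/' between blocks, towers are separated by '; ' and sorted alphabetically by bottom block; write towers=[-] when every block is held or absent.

step 1 (unstack(D, A)): towers=[A; B/C; E] holding=D
step 2 (stack(D, C)): towers=[A; B/C/D; E] holding=-
step 3 (pickup(E)): towers=[A; B/C/D] holding=E
step 4 (stack(E, D)): towers=[A; B/C/D/E] holding=-
step 5 (pickup(A)): towers=[B/C/D/E] holding=A
step 6 (stack(A, E)): towers=[B/C/D/E/A] holding=-

towers=[B/C/D/E/A] holding=-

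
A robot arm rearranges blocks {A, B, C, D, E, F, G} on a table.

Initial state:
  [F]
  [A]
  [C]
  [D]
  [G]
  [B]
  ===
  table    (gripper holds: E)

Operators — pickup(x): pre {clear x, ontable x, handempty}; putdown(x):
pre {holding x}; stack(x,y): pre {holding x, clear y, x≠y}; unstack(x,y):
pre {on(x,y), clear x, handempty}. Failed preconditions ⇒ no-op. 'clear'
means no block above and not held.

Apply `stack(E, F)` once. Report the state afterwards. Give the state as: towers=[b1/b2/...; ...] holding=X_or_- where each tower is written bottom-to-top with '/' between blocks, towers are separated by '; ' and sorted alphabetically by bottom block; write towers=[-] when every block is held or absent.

towers=[B/G/D/C/A/F/E] holding=-

before: towers=[B/G/D/C/A/F] holding=E
pre[stack(E, F)]: holding(E) yes, clear(F) yes, E≠F yes
all met → apply stack(E, F)
after:  towers=[B/G/D/C/A/F/E] holding=-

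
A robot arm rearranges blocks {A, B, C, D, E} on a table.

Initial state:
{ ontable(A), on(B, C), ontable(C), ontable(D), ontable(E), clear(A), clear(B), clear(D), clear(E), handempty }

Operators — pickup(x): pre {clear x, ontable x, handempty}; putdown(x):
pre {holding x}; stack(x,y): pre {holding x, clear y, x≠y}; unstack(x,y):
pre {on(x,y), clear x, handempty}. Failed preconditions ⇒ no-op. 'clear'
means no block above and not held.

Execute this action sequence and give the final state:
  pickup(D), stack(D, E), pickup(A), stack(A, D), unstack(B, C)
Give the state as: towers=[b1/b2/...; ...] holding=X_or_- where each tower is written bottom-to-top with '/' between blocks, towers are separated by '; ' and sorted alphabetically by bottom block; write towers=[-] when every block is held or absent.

towers=[C; E/D/A] holding=B

step 1 (pickup(D)): towers=[A; C/B; E] holding=D
step 2 (stack(D, E)): towers=[A; C/B; E/D] holding=-
step 3 (pickup(A)): towers=[C/B; E/D] holding=A
step 4 (stack(A, D)): towers=[C/B; E/D/A] holding=-
step 5 (unstack(B, C)): towers=[C; E/D/A] holding=B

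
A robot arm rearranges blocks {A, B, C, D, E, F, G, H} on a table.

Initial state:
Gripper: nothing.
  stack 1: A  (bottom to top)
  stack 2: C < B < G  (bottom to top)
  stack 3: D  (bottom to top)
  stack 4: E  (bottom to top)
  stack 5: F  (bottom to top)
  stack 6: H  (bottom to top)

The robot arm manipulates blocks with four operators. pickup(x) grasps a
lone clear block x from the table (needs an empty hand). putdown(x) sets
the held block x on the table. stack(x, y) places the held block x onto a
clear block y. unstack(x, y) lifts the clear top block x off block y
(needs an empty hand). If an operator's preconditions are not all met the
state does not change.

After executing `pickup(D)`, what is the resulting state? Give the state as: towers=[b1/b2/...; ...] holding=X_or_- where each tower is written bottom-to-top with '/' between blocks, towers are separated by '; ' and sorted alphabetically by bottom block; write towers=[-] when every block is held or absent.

towers=[A; C/B/G; E; F; H] holding=D

before: towers=[A; C/B/G; D; E; F; H] holding=-
pre[pickup(D)]: clear(D) yes, ontable(D) yes, handempty yes
all met → apply pickup(D)
after:  towers=[A; C/B/G; E; F; H] holding=D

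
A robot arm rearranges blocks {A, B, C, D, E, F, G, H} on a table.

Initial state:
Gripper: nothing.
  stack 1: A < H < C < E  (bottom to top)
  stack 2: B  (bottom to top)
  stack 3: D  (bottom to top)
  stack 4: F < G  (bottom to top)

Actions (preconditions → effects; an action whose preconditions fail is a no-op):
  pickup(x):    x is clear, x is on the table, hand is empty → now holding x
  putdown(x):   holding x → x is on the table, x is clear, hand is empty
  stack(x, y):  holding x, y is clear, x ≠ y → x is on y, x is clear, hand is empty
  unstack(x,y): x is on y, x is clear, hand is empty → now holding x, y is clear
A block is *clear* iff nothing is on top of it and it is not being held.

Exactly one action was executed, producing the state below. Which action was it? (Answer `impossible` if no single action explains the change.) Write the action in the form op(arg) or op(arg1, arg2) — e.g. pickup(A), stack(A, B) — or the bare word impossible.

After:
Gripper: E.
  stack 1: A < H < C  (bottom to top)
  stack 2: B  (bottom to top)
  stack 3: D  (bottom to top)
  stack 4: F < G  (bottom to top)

target: towers=[A/H/C; B; D; F/G] holding=E
     unstack(G, F) → towers=[A/H/C/E; B; D; F] holding=G
     unstack(E, C) → towers=[A/H/C; B; D; F/G] holding=E  ← match
         pickup(B) → towers=[A/H/C/E; D; F/G] holding=B
         pickup(D) → towers=[A/H/C/E; B; F/G] holding=D

unstack(E, C)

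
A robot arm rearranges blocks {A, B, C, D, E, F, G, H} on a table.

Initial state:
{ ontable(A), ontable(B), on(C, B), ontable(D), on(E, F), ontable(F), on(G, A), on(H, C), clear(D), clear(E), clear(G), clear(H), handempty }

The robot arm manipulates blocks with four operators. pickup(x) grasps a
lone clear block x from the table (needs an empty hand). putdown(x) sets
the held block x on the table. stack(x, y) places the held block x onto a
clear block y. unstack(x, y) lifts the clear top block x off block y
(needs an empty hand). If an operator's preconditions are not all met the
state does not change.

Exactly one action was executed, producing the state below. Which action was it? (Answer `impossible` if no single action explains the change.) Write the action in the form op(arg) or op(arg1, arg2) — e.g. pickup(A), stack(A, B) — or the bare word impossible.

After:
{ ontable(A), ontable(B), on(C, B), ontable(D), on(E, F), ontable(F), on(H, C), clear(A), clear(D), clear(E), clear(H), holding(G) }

target: towers=[A; B/C/H; D; F/E] holding=G
     unstack(G, A) → towers=[A; B/C/H; D; F/E] holding=G  ← match
     unstack(E, F) → towers=[A/G; B/C/H; D; F] holding=E
     unstack(H, C) → towers=[A/G; B/C; D; F/E] holding=H
         pickup(D) → towers=[A/G; B/C/H; F/E] holding=D

unstack(G, A)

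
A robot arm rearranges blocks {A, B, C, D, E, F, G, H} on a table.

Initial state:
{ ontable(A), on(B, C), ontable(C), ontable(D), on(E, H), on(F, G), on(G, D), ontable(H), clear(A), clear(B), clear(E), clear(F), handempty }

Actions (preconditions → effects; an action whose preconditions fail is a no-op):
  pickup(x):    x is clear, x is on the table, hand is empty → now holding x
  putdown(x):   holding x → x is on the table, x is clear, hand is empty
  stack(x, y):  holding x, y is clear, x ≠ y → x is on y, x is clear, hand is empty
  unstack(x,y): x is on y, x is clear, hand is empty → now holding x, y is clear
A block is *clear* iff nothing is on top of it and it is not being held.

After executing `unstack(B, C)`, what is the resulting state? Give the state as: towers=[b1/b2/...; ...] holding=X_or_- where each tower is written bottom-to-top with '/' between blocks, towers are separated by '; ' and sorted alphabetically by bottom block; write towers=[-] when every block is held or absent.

before: towers=[A; C/B; D/G/F; H/E] holding=-
pre[unstack(B, C)]: on(B,C) ok, clear(B) ok, handempty ok
all met → apply unstack(B, C)
after:  towers=[A; C; D/G/F; H/E] holding=B

towers=[A; C; D/G/F; H/E] holding=B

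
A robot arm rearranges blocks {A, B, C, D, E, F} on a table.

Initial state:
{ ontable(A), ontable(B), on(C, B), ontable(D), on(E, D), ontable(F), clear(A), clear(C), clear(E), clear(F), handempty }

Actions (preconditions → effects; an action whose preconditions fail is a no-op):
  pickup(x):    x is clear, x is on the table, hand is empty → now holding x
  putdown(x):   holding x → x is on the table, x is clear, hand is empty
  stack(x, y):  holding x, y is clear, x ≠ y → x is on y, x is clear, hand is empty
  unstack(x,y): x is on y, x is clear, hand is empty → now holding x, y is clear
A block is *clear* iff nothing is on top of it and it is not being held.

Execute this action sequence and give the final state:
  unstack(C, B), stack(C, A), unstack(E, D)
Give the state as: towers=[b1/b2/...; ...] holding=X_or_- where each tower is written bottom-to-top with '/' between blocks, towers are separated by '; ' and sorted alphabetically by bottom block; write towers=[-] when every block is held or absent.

towers=[A/C; B; D; F] holding=E

step 1 (unstack(C, B)): towers=[A; B; D/E; F] holding=C
step 2 (stack(C, A)): towers=[A/C; B; D/E; F] holding=-
step 3 (unstack(E, D)): towers=[A/C; B; D; F] holding=E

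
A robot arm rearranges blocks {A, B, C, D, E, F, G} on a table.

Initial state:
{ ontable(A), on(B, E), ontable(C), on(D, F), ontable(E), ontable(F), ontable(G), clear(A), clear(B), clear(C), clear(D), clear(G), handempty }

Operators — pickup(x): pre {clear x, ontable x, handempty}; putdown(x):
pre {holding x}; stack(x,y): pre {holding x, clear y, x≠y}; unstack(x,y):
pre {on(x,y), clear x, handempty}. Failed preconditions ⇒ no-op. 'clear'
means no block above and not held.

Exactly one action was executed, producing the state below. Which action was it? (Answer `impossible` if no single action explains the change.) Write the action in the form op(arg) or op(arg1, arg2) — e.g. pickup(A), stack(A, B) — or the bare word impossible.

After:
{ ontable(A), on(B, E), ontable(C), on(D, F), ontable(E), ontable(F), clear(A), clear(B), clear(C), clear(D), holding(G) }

target: towers=[A; C; E/B; F/D] holding=G
     unstack(B, E) → towers=[A; C; E; F/D; G] holding=B
         pickup(G) → towers=[A; C; E/B; F/D] holding=G  ← match
     unstack(D, F) → towers=[A; C; E/B; F; G] holding=D
         pickup(A) → towers=[C; E/B; F/D; G] holding=A
         pickup(C) → towers=[A; E/B; F/D; G] holding=C

pickup(G)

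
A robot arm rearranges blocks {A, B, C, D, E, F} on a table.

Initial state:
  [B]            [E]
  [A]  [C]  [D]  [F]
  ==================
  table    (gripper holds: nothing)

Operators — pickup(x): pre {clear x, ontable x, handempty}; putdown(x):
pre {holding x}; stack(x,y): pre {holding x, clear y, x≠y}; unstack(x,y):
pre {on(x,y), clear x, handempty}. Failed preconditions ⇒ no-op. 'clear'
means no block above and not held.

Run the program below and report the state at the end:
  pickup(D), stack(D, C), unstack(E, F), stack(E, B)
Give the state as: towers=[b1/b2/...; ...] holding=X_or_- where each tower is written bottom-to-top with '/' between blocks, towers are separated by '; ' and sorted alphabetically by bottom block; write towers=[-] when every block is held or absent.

step 1 (pickup(D)): towers=[A/B; C; F/E] holding=D
step 2 (stack(D, C)): towers=[A/B; C/D; F/E] holding=-
step 3 (unstack(E, F)): towers=[A/B; C/D; F] holding=E
step 4 (stack(E, B)): towers=[A/B/E; C/D; F] holding=-

towers=[A/B/E; C/D; F] holding=-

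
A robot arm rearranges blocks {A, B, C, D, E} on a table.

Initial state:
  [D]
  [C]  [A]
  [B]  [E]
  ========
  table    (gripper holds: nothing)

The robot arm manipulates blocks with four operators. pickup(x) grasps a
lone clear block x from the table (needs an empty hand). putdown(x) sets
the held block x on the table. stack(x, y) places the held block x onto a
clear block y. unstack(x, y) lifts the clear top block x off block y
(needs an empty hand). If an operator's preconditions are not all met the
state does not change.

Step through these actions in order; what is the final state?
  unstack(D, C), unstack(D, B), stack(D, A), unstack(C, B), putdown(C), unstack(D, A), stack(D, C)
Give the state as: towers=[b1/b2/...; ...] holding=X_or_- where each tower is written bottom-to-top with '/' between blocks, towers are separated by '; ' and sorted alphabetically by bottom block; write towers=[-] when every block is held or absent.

step 1 (unstack(D, C)): towers=[B/C; E/A] holding=D
step 2 (unstack(D, B)) [no-op]: towers=[B/C; E/A] holding=D
step 3 (stack(D, A)): towers=[B/C; E/A/D] holding=-
step 4 (unstack(C, B)): towers=[B; E/A/D] holding=C
step 5 (putdown(C)): towers=[B; C; E/A/D] holding=-
step 6 (unstack(D, A)): towers=[B; C; E/A] holding=D
step 7 (stack(D, C)): towers=[B; C/D; E/A] holding=-

towers=[B; C/D; E/A] holding=-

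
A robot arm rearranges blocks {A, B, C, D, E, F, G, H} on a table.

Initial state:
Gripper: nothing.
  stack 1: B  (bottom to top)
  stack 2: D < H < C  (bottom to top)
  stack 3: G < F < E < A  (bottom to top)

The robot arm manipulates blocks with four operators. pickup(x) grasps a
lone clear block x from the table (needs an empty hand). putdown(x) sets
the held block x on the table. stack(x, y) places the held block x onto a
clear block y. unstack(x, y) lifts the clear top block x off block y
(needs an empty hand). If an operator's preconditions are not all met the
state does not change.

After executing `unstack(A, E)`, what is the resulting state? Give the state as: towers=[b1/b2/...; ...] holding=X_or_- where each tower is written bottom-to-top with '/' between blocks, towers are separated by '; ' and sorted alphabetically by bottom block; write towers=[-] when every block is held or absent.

towers=[B; D/H/C; G/F/E] holding=A

before: towers=[B; D/H/C; G/F/E/A] holding=-
pre[unstack(A, E)]: on(A,E) yes, clear(A) yes, handempty yes
all met → apply unstack(A, E)
after:  towers=[B; D/H/C; G/F/E] holding=A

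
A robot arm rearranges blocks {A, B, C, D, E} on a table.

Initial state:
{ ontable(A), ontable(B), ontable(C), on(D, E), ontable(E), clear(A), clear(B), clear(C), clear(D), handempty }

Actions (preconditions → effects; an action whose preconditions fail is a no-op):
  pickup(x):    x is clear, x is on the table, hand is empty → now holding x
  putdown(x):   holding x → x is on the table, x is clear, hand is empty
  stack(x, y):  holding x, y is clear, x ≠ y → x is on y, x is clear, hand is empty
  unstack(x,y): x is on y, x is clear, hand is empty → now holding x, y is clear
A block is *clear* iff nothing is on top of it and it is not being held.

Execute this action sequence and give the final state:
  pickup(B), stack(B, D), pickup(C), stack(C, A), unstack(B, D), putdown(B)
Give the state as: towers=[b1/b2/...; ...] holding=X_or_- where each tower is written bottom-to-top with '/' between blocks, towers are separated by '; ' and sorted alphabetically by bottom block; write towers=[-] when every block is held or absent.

towers=[A/C; B; E/D] holding=-

step 1 (pickup(B)): towers=[A; C; E/D] holding=B
step 2 (stack(B, D)): towers=[A; C; E/D/B] holding=-
step 3 (pickup(C)): towers=[A; E/D/B] holding=C
step 4 (stack(C, A)): towers=[A/C; E/D/B] holding=-
step 5 (unstack(B, D)): towers=[A/C; E/D] holding=B
step 6 (putdown(B)): towers=[A/C; B; E/D] holding=-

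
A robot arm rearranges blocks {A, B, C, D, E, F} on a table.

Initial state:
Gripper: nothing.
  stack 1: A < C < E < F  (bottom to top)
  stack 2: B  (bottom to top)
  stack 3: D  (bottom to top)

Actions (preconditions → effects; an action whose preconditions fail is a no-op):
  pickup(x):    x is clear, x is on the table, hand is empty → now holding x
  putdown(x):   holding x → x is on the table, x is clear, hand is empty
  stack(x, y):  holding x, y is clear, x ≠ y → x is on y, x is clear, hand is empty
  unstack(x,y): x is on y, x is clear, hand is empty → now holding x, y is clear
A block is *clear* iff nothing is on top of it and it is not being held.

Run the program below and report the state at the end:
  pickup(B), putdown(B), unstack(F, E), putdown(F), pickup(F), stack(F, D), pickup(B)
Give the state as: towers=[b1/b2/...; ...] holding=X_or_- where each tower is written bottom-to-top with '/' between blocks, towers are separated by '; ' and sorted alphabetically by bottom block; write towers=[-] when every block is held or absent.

step 1 (pickup(B)): towers=[A/C/E/F; D] holding=B
step 2 (putdown(B)): towers=[A/C/E/F; B; D] holding=-
step 3 (unstack(F, E)): towers=[A/C/E; B; D] holding=F
step 4 (putdown(F)): towers=[A/C/E; B; D; F] holding=-
step 5 (pickup(F)): towers=[A/C/E; B; D] holding=F
step 6 (stack(F, D)): towers=[A/C/E; B; D/F] holding=-
step 7 (pickup(B)): towers=[A/C/E; D/F] holding=B

towers=[A/C/E; D/F] holding=B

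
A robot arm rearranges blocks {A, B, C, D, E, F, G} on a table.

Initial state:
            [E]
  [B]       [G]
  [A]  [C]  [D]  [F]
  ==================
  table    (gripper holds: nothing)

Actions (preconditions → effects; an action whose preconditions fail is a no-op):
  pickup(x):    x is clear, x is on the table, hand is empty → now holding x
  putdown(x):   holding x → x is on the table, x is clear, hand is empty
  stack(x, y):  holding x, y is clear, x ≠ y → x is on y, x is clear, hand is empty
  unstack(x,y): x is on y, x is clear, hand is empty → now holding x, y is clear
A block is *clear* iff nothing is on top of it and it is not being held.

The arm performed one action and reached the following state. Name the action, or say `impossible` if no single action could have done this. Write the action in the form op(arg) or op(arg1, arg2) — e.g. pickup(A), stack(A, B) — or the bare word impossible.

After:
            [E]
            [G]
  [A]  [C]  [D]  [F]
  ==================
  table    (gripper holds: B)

unstack(B, A)

target: towers=[A; C; D/G/E; F] holding=B
     unstack(B, A) → towers=[A; C; D/G/E; F] holding=B  ← match
         pickup(F) → towers=[A/B; C; D/G/E] holding=F
     unstack(E, G) → towers=[A/B; C; D/G; F] holding=E
         pickup(C) → towers=[A/B; D/G/E; F] holding=C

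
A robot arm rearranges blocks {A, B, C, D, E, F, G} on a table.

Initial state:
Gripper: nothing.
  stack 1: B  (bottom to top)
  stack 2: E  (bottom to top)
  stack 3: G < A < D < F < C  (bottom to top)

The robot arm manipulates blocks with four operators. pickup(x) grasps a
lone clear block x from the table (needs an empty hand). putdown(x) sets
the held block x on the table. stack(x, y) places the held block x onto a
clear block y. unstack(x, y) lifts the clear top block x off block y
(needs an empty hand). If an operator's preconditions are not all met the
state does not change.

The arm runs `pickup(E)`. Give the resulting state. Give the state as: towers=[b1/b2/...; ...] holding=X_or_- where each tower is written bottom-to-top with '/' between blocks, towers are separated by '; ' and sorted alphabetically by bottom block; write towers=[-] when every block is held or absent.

before: towers=[B; E; G/A/D/F/C] holding=-
pre[pickup(E)]: clear(E) ✓, ontable(E) ✓, handempty ✓
all met → apply pickup(E)
after:  towers=[B; G/A/D/F/C] holding=E

towers=[B; G/A/D/F/C] holding=E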